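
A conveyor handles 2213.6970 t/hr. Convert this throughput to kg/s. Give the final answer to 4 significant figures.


m_dot = 2213.6970 * 1000 / 3600
m_dot = 614.9 kg/s


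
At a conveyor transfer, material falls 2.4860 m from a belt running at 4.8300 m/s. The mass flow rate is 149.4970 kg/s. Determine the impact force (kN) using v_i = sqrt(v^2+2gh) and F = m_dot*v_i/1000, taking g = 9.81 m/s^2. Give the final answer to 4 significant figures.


v_i = sqrt(4.8300^2 + 2*9.81*2.4860) = 8.49142 m/s
F = 149.4970 * 8.49142 / 1000
F = 1.269 kN


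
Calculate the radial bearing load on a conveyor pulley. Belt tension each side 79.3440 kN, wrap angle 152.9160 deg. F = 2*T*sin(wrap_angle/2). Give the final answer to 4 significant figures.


F = 2 * 79.3440 * sin(152.9160/2 deg)
F = 154.3 kN


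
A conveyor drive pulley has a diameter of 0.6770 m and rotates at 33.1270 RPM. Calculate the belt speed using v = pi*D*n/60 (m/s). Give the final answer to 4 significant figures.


v = pi * 0.6770 * 33.1270 / 60
v = 1.174 m/s


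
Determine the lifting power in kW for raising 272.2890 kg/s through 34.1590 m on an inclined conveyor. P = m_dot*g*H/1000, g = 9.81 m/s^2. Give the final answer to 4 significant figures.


P = 272.2890 * 9.81 * 34.1590 / 1000
P = 91.24 kW


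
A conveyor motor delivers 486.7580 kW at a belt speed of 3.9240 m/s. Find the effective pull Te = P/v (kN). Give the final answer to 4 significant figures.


Te = P / v = 486.7580 / 3.9240
Te = 124.0 kN


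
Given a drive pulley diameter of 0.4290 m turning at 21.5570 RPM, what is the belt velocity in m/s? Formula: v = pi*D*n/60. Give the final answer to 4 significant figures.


v = pi * 0.4290 * 21.5570 / 60
v = 0.4842 m/s


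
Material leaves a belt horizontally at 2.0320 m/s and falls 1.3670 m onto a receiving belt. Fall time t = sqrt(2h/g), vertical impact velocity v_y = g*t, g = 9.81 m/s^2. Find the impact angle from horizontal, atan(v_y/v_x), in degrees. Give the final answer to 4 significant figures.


t = sqrt(2*1.3670/9.81) = 0.527916 s
v_y = 9.81 * 0.527916 = 5.17886 m/s
angle = atan(5.17886 / 2.0320) = 68.58 deg


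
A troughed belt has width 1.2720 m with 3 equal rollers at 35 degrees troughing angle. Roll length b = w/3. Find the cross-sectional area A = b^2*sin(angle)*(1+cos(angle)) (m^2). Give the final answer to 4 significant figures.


b = 1.2720/3 = 0.424 m
A = 0.424^2 * sin(35 deg) * (1 + cos(35 deg))
A = 0.1876 m^2


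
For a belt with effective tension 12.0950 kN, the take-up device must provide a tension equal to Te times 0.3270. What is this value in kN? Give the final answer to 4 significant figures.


T_tu = 12.0950 * 0.3270
T_tu = 3.955 kN


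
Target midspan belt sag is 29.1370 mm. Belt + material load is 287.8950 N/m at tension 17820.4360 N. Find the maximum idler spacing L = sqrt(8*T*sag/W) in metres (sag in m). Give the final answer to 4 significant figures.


sag = 29.1370/1000 = 0.029137 m
L = sqrt(8 * 17820.4360 * 0.029137 / 287.8950)
L = 3.798 m


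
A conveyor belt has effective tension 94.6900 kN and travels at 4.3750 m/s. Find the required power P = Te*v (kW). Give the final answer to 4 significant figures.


P = Te * v = 94.6900 * 4.3750
P = 414.3 kW


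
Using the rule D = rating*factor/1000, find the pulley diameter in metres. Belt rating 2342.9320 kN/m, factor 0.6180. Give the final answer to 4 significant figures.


D = 2342.9320 * 0.6180 / 1000
D = 1.448 m


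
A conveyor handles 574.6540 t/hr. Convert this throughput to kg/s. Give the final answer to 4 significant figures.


m_dot = 574.6540 * 1000 / 3600
m_dot = 159.6 kg/s


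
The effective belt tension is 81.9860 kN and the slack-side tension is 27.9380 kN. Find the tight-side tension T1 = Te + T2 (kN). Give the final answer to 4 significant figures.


T1 = Te + T2 = 81.9860 + 27.9380
T1 = 109.9 kN


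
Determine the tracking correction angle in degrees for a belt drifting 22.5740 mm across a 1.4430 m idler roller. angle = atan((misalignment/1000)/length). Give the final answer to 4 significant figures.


misalign_m = 22.5740 / 1000 = 0.022574 m
angle = atan(0.022574 / 1.4430)
angle = 0.8963 deg


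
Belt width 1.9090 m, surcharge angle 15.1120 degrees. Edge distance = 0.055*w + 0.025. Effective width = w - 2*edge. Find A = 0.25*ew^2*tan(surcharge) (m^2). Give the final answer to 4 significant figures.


edge = 0.055*1.9090 + 0.025 = 0.129995 m
ew = 1.9090 - 2*0.129995 = 1.64901 m
A = 0.25 * 1.64901^2 * tan(15.1120 deg)
A = 0.1836 m^2


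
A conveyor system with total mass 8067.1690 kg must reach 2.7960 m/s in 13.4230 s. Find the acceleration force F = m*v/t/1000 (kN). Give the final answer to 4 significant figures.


F = 8067.1690 * 2.7960 / 13.4230 / 1000
F = 1.680 kN


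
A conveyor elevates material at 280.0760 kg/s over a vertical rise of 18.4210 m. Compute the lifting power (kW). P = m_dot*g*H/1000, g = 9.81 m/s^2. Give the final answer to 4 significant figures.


P = 280.0760 * 9.81 * 18.4210 / 1000
P = 50.61 kW


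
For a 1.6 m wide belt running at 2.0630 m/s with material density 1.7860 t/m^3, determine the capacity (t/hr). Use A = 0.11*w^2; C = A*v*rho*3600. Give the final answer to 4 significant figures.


A = 0.11 * 1.6^2 = 0.2816 m^2
C = 0.2816 * 2.0630 * 1.7860 * 3600
C = 3735 t/hr


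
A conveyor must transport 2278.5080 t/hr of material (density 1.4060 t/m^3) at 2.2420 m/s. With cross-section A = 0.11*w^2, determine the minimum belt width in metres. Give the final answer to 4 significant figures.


A_req = 2278.5080 / (2.2420 * 1.4060 * 3600) = 0.200783 m^2
w = sqrt(0.200783 / 0.11)
w = 1.351 m


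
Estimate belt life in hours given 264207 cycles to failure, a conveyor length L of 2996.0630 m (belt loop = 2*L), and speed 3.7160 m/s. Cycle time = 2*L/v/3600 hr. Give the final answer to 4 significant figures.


cycle_time = 2 * 2996.0630 / 3.7160 / 3600 = 0.447922 hr
life = 264207 * 0.447922 = 118300 hours


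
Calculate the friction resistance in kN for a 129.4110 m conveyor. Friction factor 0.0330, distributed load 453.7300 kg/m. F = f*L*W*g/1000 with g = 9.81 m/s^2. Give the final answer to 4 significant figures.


F = 0.0330 * 129.4110 * 453.7300 * 9.81 / 1000
F = 19.01 kN


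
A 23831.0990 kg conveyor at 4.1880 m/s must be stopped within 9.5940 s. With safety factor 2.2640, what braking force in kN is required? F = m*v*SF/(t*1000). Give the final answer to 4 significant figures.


F = 23831.0990 * 4.1880 / 9.5940 * 2.2640 / 1000
F = 23.55 kN


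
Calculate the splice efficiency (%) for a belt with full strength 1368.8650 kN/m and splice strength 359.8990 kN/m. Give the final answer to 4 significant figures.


Eff = 359.8990 / 1368.8650 * 100
Eff = 26.29 %


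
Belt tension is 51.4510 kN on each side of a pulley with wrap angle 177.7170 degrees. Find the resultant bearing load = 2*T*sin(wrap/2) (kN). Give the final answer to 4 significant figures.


F = 2 * 51.4510 * sin(177.7170/2 deg)
F = 102.9 kN


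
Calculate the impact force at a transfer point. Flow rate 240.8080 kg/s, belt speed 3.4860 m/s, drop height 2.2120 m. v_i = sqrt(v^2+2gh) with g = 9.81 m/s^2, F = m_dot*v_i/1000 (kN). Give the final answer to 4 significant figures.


v_i = sqrt(3.4860^2 + 2*9.81*2.2120) = 7.4533 m/s
F = 240.8080 * 7.4533 / 1000
F = 1.795 kN


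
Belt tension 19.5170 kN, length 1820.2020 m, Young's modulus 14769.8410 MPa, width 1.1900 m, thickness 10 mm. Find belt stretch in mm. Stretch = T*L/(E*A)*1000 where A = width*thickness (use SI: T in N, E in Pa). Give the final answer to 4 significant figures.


A = 1.1900 * 0.01 = 0.01190 m^2
Stretch = 19.5170*1000 * 1820.2020 / (14769.8410e6 * 0.01190) * 1000
Stretch = 202.1 mm


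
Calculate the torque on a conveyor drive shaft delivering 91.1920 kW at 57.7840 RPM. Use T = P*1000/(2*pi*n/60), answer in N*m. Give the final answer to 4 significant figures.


omega = 2*pi*57.7840/60 = 6.05113 rad/s
T = 91.1920*1000 / 6.05113
T = 15070 N*m


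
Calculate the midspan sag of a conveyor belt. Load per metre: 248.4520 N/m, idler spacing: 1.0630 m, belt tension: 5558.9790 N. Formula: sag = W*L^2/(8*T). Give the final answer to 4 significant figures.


sag = 248.4520 * 1.0630^2 / (8 * 5558.9790)
sag = 0.006313 m


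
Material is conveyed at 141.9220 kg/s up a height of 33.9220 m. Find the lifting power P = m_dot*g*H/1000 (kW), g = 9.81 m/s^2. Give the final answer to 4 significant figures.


P = 141.9220 * 9.81 * 33.9220 / 1000
P = 47.23 kW


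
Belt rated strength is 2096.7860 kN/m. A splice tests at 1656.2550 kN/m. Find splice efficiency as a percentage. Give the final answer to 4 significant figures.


Eff = 1656.2550 / 2096.7860 * 100
Eff = 78.99 %


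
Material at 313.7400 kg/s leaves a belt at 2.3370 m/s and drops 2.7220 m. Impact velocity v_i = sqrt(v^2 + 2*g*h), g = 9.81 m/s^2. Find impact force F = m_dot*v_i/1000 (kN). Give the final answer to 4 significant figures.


v_i = sqrt(2.3370^2 + 2*9.81*2.7220) = 7.6725 m/s
F = 313.7400 * 7.6725 / 1000
F = 2.407 kN


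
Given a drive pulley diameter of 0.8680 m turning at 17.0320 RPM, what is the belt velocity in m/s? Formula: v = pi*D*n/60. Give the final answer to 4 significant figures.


v = pi * 0.8680 * 17.0320 / 60
v = 0.7741 m/s


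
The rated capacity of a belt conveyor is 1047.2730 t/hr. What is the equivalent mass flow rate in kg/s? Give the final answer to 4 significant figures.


m_dot = 1047.2730 * 1000 / 3600
m_dot = 290.9 kg/s


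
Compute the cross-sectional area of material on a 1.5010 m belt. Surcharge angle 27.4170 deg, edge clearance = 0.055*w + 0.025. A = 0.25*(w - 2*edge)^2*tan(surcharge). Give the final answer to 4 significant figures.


edge = 0.055*1.5010 + 0.025 = 0.107555 m
ew = 1.5010 - 2*0.107555 = 1.28589 m
A = 0.25 * 1.28589^2 * tan(27.4170 deg)
A = 0.2144 m^2


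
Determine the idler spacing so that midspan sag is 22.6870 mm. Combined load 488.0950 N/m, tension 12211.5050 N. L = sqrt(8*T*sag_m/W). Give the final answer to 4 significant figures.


sag = 22.6870/1000 = 0.022687 m
L = sqrt(8 * 12211.5050 * 0.022687 / 488.0950)
L = 2.131 m


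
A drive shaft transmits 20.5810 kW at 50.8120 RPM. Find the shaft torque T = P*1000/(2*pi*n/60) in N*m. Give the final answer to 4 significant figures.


omega = 2*pi*50.8120/60 = 5.32102 rad/s
T = 20.5810*1000 / 5.32102
T = 3868 N*m


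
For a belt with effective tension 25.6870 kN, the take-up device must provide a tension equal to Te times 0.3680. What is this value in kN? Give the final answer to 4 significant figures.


T_tu = 25.6870 * 0.3680
T_tu = 9.453 kN


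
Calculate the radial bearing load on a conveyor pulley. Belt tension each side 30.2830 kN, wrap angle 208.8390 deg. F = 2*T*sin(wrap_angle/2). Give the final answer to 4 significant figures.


F = 2 * 30.2830 * sin(208.8390/2 deg)
F = 58.66 kN


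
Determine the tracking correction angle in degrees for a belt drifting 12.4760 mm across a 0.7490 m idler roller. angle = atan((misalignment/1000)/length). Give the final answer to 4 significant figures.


misalign_m = 12.4760 / 1000 = 0.012476 m
angle = atan(0.012476 / 0.7490)
angle = 0.9543 deg


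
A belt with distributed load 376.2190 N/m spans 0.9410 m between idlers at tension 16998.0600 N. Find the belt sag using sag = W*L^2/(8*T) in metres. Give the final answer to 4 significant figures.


sag = 376.2190 * 0.9410^2 / (8 * 16998.0600)
sag = 0.002450 m


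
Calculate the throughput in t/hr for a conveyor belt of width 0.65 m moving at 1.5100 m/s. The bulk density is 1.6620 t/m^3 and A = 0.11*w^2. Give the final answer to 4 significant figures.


A = 0.11 * 0.65^2 = 0.046475 m^2
C = 0.046475 * 1.5100 * 1.6620 * 3600
C = 419.9 t/hr


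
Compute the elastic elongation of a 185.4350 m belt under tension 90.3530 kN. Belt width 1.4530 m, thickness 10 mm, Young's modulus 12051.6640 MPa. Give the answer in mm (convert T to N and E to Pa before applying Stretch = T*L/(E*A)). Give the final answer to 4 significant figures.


A = 1.4530 * 0.01 = 0.01453 m^2
Stretch = 90.3530*1000 * 185.4350 / (12051.6640e6 * 0.01453) * 1000
Stretch = 95.68 mm


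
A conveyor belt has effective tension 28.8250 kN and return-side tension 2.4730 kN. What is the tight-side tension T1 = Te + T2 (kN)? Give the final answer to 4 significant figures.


T1 = Te + T2 = 28.8250 + 2.4730
T1 = 31.30 kN


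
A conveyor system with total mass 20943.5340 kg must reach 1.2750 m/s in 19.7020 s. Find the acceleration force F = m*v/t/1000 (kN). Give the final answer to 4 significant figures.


F = 20943.5340 * 1.2750 / 19.7020 / 1000
F = 1.355 kN


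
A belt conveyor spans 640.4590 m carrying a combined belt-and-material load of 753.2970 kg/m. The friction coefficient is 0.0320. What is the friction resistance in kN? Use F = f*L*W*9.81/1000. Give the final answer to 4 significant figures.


F = 0.0320 * 640.4590 * 753.2970 * 9.81 / 1000
F = 151.5 kN


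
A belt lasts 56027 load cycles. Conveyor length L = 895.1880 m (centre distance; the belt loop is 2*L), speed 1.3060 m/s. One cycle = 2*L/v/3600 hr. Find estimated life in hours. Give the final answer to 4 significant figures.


cycle_time = 2 * 895.1880 / 1.3060 / 3600 = 0.380801 hr
life = 56027 * 0.380801 = 21340 hours


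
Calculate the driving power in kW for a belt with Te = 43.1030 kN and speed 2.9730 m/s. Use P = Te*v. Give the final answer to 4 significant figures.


P = Te * v = 43.1030 * 2.9730
P = 128.1 kW


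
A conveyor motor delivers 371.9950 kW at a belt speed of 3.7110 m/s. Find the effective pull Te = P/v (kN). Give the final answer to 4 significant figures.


Te = P / v = 371.9950 / 3.7110
Te = 100.2 kN


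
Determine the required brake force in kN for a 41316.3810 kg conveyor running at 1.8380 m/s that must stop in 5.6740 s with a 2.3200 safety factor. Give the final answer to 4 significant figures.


F = 41316.3810 * 1.8380 / 5.6740 * 2.3200 / 1000
F = 31.05 kN


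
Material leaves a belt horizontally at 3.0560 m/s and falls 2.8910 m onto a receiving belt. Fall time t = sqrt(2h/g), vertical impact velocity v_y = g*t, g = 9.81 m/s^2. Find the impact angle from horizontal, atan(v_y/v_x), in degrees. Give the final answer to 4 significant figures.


t = sqrt(2*2.8910/9.81) = 0.767723 s
v_y = 9.81 * 0.767723 = 7.53136 m/s
angle = atan(7.53136 / 3.0560) = 67.91 deg


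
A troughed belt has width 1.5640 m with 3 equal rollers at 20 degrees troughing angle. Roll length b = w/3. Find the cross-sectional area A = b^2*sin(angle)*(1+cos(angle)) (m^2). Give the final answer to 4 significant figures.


b = 1.5640/3 = 0.521333 m
A = 0.521333^2 * sin(20 deg) * (1 + cos(20 deg))
A = 0.1803 m^2


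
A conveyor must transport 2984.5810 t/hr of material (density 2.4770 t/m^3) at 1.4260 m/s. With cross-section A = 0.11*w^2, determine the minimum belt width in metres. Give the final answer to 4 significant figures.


A_req = 2984.5810 / (1.4260 * 2.4770 * 3600) = 0.234712 m^2
w = sqrt(0.234712 / 0.11)
w = 1.461 m


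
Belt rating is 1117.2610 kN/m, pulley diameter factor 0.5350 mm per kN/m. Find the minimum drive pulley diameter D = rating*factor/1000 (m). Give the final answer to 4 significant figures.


D = 1117.2610 * 0.5350 / 1000
D = 0.5977 m


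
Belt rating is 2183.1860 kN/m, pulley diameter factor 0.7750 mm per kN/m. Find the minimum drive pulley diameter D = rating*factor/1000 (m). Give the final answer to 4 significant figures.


D = 2183.1860 * 0.7750 / 1000
D = 1.692 m


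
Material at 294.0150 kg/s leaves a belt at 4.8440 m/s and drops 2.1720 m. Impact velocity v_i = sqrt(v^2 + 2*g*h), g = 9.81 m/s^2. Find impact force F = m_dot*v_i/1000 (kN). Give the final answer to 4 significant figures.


v_i = sqrt(4.8440^2 + 2*9.81*2.1720) = 8.1289 m/s
F = 294.0150 * 8.1289 / 1000
F = 2.390 kN


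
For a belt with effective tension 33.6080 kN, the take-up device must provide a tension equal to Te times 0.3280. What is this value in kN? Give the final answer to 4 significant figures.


T_tu = 33.6080 * 0.3280
T_tu = 11.02 kN


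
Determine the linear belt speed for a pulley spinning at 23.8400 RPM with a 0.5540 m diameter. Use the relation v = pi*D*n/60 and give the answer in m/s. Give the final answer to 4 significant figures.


v = pi * 0.5540 * 23.8400 / 60
v = 0.6915 m/s


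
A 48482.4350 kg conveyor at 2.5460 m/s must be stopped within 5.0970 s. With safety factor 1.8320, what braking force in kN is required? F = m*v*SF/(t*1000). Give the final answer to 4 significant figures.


F = 48482.4350 * 2.5460 / 5.0970 * 1.8320 / 1000
F = 44.37 kN


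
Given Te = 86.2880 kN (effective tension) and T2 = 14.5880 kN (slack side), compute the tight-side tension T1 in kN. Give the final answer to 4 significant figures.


T1 = Te + T2 = 86.2880 + 14.5880
T1 = 100.9 kN


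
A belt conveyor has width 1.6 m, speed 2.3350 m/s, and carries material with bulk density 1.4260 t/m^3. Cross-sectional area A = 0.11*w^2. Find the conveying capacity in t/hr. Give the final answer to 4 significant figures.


A = 0.11 * 1.6^2 = 0.2816 m^2
C = 0.2816 * 2.3350 * 1.4260 * 3600
C = 3376 t/hr


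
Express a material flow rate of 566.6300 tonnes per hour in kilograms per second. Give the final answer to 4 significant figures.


m_dot = 566.6300 * 1000 / 3600
m_dot = 157.4 kg/s


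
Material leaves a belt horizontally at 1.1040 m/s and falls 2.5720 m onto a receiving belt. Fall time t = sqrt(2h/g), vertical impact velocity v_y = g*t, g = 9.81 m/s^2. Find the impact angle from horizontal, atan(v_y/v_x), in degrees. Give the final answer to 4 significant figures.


t = sqrt(2*2.5720/9.81) = 0.724129 s
v_y = 9.81 * 0.724129 = 7.10371 m/s
angle = atan(7.10371 / 1.1040) = 81.17 deg


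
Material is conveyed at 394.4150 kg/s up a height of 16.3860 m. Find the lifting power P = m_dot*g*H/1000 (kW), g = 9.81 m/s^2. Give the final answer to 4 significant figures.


P = 394.4150 * 9.81 * 16.3860 / 1000
P = 63.40 kW


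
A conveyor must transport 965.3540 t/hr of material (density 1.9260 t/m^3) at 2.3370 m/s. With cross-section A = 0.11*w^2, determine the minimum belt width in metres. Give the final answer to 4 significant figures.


A_req = 965.3540 / (2.3370 * 1.9260 * 3600) = 0.0595757 m^2
w = sqrt(0.0595757 / 0.11)
w = 0.7359 m


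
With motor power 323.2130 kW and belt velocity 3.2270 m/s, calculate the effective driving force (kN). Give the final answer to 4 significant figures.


Te = P / v = 323.2130 / 3.2270
Te = 100.2 kN


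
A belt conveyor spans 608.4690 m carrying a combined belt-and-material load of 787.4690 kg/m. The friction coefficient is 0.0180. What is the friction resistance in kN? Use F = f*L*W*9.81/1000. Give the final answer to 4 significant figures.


F = 0.0180 * 608.4690 * 787.4690 * 9.81 / 1000
F = 84.61 kN


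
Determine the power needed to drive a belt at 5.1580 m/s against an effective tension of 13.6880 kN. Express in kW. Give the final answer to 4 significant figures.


P = Te * v = 13.6880 * 5.1580
P = 70.60 kW


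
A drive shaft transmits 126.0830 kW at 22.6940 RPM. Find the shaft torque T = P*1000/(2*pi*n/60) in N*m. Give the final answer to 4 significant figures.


omega = 2*pi*22.6940/60 = 2.37651 rad/s
T = 126.0830*1000 / 2.37651
T = 53050 N*m


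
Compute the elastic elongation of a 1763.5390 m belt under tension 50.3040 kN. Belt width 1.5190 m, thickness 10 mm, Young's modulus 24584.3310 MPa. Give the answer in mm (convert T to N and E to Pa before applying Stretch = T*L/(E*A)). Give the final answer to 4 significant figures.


A = 1.5190 * 0.01 = 0.01519 m^2
Stretch = 50.3040*1000 * 1763.5390 / (24584.3310e6 * 0.01519) * 1000
Stretch = 237.6 mm


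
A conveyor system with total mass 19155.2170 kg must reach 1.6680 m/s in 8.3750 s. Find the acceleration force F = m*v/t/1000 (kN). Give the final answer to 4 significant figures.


F = 19155.2170 * 1.6680 / 8.3750 / 1000
F = 3.815 kN


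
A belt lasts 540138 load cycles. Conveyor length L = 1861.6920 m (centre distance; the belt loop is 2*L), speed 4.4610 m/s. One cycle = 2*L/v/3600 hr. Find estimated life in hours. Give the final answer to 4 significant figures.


cycle_time = 2 * 1861.6920 / 4.4610 / 3600 = 0.231848 hr
life = 540138 * 0.231848 = 125200 hours


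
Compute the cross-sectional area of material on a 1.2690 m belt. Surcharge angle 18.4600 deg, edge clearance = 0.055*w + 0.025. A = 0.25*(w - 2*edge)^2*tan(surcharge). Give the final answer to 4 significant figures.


edge = 0.055*1.2690 + 0.025 = 0.094795 m
ew = 1.2690 - 2*0.094795 = 1.07941 m
A = 0.25 * 1.07941^2 * tan(18.4600 deg)
A = 0.09724 m^2


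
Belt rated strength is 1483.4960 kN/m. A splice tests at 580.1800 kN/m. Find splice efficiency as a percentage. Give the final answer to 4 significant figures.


Eff = 580.1800 / 1483.4960 * 100
Eff = 39.11 %


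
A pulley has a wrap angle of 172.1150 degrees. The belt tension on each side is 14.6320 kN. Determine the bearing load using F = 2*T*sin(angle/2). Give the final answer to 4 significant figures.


F = 2 * 14.6320 * sin(172.1150/2 deg)
F = 29.19 kN


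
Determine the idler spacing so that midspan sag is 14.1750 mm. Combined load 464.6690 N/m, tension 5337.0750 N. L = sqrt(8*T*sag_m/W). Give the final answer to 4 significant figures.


sag = 14.1750/1000 = 0.014175 m
L = sqrt(8 * 5337.0750 * 0.014175 / 464.6690)
L = 1.141 m


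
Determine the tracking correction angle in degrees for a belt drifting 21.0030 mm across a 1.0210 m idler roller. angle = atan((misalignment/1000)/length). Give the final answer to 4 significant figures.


misalign_m = 21.0030 / 1000 = 0.021003 m
angle = atan(0.021003 / 1.0210)
angle = 1.178 deg


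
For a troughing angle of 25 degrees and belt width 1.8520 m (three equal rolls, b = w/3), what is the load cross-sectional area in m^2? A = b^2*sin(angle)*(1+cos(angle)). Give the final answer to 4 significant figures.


b = 1.8520/3 = 0.617333 m
A = 0.617333^2 * sin(25 deg) * (1 + cos(25 deg))
A = 0.3070 m^2


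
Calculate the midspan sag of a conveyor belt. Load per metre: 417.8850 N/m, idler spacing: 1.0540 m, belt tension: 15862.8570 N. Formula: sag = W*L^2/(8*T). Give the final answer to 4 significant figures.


sag = 417.8850 * 1.0540^2 / (8 * 15862.8570)
sag = 0.003658 m


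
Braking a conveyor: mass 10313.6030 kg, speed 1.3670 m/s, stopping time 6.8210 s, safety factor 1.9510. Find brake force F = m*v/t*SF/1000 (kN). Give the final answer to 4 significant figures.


F = 10313.6030 * 1.3670 / 6.8210 * 1.9510 / 1000
F = 4.033 kN


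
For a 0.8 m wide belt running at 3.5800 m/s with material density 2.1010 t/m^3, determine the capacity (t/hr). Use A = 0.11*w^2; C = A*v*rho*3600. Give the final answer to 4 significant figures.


A = 0.11 * 0.8^2 = 0.0704 m^2
C = 0.0704 * 3.5800 * 2.1010 * 3600
C = 1906 t/hr


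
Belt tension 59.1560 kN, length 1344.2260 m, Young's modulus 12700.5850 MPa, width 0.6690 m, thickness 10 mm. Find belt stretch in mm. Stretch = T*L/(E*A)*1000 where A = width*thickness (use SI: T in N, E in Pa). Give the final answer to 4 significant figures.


A = 0.6690 * 0.01 = 0.00669 m^2
Stretch = 59.1560*1000 * 1344.2260 / (12700.5850e6 * 0.00669) * 1000
Stretch = 935.9 mm


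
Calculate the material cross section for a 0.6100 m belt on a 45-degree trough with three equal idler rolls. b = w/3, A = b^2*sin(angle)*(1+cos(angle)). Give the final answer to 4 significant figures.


b = 0.6100/3 = 0.203333 m
A = 0.203333^2 * sin(45 deg) * (1 + cos(45 deg))
A = 0.04991 m^2


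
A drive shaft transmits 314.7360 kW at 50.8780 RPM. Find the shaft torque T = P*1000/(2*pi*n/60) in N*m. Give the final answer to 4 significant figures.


omega = 2*pi*50.8780/60 = 5.32793 rad/s
T = 314.7360*1000 / 5.32793
T = 59070 N*m


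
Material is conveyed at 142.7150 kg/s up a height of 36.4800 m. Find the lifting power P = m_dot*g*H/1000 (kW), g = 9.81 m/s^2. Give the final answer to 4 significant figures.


P = 142.7150 * 9.81 * 36.4800 / 1000
P = 51.07 kW


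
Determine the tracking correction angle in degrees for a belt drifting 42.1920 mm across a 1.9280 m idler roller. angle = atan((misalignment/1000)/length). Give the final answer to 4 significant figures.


misalign_m = 42.1920 / 1000 = 0.042192 m
angle = atan(0.042192 / 1.9280)
angle = 1.254 deg


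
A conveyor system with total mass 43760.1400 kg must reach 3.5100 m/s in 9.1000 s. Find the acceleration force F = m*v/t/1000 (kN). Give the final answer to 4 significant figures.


F = 43760.1400 * 3.5100 / 9.1000 / 1000
F = 16.88 kN


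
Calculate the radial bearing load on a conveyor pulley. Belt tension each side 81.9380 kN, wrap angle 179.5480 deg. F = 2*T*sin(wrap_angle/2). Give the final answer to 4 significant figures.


F = 2 * 81.9380 * sin(179.5480/2 deg)
F = 163.9 kN


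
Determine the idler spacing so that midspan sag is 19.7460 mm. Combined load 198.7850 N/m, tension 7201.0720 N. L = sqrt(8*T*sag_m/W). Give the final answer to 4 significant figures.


sag = 19.7460/1000 = 0.019746 m
L = sqrt(8 * 7201.0720 * 0.019746 / 198.7850)
L = 2.392 m


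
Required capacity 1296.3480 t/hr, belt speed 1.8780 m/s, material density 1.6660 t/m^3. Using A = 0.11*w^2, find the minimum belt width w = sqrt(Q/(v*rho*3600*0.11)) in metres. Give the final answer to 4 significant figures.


A_req = 1296.3480 / (1.8780 * 1.6660 * 3600) = 0.115093 m^2
w = sqrt(0.115093 / 0.11)
w = 1.023 m


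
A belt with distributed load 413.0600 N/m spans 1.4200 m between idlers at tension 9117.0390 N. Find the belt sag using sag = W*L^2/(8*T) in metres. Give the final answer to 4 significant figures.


sag = 413.0600 * 1.4200^2 / (8 * 9117.0390)
sag = 0.01142 m


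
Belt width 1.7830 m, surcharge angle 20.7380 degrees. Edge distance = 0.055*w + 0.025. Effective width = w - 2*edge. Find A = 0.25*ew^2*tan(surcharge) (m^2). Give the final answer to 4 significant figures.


edge = 0.055*1.7830 + 0.025 = 0.123065 m
ew = 1.7830 - 2*0.123065 = 1.53687 m
A = 0.25 * 1.53687^2 * tan(20.7380 deg)
A = 0.2236 m^2


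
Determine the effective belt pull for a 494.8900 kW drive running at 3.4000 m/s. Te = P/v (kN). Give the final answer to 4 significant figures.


Te = P / v = 494.8900 / 3.4000
Te = 145.6 kN


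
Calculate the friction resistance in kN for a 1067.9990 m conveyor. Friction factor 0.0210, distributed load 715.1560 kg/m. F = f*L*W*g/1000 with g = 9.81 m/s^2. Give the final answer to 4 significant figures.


F = 0.0210 * 1067.9990 * 715.1560 * 9.81 / 1000
F = 157.3 kN


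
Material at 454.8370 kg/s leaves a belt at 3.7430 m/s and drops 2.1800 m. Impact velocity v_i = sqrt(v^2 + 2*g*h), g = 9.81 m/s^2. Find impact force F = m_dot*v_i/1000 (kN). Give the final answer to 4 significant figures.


v_i = sqrt(3.7430^2 + 2*9.81*2.1800) = 7.53536 m/s
F = 454.8370 * 7.53536 / 1000
F = 3.427 kN


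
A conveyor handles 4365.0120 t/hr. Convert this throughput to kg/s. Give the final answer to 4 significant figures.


m_dot = 4365.0120 * 1000 / 3600
m_dot = 1213 kg/s


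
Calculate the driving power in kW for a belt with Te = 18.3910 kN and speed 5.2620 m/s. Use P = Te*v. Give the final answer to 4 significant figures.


P = Te * v = 18.3910 * 5.2620
P = 96.77 kW


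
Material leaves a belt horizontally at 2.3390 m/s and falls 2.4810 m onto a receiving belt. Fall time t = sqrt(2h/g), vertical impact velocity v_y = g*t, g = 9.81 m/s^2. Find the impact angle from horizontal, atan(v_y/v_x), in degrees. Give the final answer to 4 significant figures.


t = sqrt(2*2.4810/9.81) = 0.711203 s
v_y = 9.81 * 0.711203 = 6.9769 m/s
angle = atan(6.9769 / 2.3390) = 71.47 deg


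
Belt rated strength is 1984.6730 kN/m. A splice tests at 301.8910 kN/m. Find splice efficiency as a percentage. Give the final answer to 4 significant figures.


Eff = 301.8910 / 1984.6730 * 100
Eff = 15.21 %


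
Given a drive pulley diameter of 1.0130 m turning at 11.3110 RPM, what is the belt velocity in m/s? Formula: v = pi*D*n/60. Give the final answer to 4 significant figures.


v = pi * 1.0130 * 11.3110 / 60
v = 0.5999 m/s


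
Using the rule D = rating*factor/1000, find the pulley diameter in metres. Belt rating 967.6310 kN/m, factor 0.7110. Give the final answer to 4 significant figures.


D = 967.6310 * 0.7110 / 1000
D = 0.6880 m


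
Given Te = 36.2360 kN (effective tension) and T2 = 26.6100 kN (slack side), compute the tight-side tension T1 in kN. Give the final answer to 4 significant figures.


T1 = Te + T2 = 36.2360 + 26.6100
T1 = 62.85 kN


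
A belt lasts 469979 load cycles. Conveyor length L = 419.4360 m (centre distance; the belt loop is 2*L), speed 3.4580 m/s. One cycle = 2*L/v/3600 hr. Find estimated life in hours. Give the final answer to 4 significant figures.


cycle_time = 2 * 419.4360 / 3.4580 / 3600 = 0.0673858 hr
life = 469979 * 0.0673858 = 31670 hours


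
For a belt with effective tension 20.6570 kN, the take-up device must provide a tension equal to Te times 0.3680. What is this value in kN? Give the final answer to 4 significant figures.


T_tu = 20.6570 * 0.3680
T_tu = 7.602 kN


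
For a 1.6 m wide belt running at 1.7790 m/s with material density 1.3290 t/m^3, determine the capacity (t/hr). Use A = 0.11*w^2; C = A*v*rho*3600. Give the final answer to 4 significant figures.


A = 0.11 * 1.6^2 = 0.2816 m^2
C = 0.2816 * 1.7790 * 1.3290 * 3600
C = 2397 t/hr


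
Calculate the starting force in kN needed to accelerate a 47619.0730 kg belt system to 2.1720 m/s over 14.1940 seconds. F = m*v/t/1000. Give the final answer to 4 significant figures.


F = 47619.0730 * 2.1720 / 14.1940 / 1000
F = 7.287 kN


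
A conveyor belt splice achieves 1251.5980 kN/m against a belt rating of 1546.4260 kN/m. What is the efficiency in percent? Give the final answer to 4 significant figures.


Eff = 1251.5980 / 1546.4260 * 100
Eff = 80.93 %


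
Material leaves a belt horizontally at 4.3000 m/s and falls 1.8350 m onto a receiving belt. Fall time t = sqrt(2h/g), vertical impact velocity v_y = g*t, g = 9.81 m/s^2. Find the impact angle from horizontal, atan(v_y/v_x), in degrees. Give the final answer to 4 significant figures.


t = sqrt(2*1.8350/9.81) = 0.611644 s
v_y = 9.81 * 0.611644 = 6.00023 m/s
angle = atan(6.00023 / 4.3000) = 54.37 deg


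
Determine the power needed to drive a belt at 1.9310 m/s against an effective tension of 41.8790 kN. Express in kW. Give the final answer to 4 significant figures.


P = Te * v = 41.8790 * 1.9310
P = 80.87 kW


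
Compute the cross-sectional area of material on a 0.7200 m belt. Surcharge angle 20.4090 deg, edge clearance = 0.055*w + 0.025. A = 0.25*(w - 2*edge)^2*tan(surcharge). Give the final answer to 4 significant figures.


edge = 0.055*0.7200 + 0.025 = 0.0646 m
ew = 0.7200 - 2*0.0646 = 0.5908 m
A = 0.25 * 0.5908^2 * tan(20.4090 deg)
A = 0.03247 m^2


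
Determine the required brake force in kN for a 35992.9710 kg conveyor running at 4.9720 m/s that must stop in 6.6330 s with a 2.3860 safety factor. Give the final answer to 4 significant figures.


F = 35992.9710 * 4.9720 / 6.6330 * 2.3860 / 1000
F = 64.37 kN


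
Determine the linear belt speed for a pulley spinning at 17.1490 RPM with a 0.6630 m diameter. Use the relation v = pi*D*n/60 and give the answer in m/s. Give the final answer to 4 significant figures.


v = pi * 0.6630 * 17.1490 / 60
v = 0.5953 m/s


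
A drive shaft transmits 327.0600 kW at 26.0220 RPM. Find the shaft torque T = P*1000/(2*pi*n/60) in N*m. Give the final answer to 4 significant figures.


omega = 2*pi*26.0220/60 = 2.72502 rad/s
T = 327.0600*1000 / 2.72502
T = 120000 N*m


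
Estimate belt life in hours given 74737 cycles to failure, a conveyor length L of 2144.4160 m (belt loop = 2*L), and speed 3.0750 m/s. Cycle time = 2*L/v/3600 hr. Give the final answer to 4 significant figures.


cycle_time = 2 * 2144.4160 / 3.0750 / 3600 = 0.387428 hr
life = 74737 * 0.387428 = 28960 hours


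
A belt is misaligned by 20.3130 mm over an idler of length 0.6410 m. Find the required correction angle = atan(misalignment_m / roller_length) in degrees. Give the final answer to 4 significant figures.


misalign_m = 20.3130 / 1000 = 0.020313 m
angle = atan(0.020313 / 0.6410)
angle = 1.815 deg


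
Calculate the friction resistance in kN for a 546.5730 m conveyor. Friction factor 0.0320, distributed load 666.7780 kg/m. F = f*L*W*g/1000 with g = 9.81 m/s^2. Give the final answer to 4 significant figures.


F = 0.0320 * 546.5730 * 666.7780 * 9.81 / 1000
F = 114.4 kN


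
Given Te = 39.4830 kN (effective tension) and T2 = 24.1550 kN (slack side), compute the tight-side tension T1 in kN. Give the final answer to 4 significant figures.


T1 = Te + T2 = 39.4830 + 24.1550
T1 = 63.64 kN


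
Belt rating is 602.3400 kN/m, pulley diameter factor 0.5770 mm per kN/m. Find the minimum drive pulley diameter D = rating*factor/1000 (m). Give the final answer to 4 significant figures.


D = 602.3400 * 0.5770 / 1000
D = 0.3476 m


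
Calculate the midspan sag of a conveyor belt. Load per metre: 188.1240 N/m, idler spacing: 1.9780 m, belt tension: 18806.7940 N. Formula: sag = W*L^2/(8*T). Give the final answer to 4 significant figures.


sag = 188.1240 * 1.9780^2 / (8 * 18806.7940)
sag = 0.004892 m


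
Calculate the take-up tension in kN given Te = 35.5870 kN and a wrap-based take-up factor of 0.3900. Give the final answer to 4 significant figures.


T_tu = 35.5870 * 0.3900
T_tu = 13.88 kN


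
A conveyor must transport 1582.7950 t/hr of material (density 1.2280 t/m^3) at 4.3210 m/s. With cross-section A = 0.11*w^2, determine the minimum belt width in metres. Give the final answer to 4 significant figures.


A_req = 1582.7950 / (4.3210 * 1.2280 * 3600) = 0.082859 m^2
w = sqrt(0.082859 / 0.11)
w = 0.8679 m


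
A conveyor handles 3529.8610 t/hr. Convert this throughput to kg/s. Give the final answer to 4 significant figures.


m_dot = 3529.8610 * 1000 / 3600
m_dot = 980.5 kg/s


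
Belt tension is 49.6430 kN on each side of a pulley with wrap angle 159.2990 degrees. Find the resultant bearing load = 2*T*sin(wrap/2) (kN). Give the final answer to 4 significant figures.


F = 2 * 49.6430 * sin(159.2990/2 deg)
F = 97.67 kN


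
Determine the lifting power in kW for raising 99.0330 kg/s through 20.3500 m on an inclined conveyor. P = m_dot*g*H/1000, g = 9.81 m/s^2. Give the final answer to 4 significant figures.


P = 99.0330 * 9.81 * 20.3500 / 1000
P = 19.77 kW


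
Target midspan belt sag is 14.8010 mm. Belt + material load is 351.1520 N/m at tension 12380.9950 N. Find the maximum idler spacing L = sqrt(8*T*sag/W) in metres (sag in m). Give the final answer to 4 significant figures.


sag = 14.8010/1000 = 0.014801 m
L = sqrt(8 * 12380.9950 * 0.014801 / 351.1520)
L = 2.043 m


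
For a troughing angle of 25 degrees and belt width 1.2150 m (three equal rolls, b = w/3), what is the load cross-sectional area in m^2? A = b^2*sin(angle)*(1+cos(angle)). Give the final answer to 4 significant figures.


b = 1.2150/3 = 0.405 m
A = 0.405^2 * sin(25 deg) * (1 + cos(25 deg))
A = 0.1321 m^2


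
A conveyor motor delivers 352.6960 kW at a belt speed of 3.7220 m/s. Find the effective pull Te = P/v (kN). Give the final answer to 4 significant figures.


Te = P / v = 352.6960 / 3.7220
Te = 94.76 kN


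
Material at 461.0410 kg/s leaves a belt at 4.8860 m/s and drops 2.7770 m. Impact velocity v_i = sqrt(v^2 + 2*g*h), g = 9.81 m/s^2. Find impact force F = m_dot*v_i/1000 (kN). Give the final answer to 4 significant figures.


v_i = sqrt(4.8860^2 + 2*9.81*2.7770) = 8.85199 m/s
F = 461.0410 * 8.85199 / 1000
F = 4.081 kN


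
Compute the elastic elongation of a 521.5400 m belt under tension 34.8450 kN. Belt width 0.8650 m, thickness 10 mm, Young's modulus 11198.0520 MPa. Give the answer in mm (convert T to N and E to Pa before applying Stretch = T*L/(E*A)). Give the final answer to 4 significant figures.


A = 0.8650 * 0.01 = 0.00865 m^2
Stretch = 34.8450*1000 * 521.5400 / (11198.0520e6 * 0.00865) * 1000
Stretch = 187.6 mm


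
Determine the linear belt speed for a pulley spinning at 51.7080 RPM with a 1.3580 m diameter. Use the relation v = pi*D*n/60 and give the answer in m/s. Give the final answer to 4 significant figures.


v = pi * 1.3580 * 51.7080 / 60
v = 3.677 m/s


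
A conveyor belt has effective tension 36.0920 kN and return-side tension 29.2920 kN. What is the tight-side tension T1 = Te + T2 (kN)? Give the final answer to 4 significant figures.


T1 = Te + T2 = 36.0920 + 29.2920
T1 = 65.38 kN


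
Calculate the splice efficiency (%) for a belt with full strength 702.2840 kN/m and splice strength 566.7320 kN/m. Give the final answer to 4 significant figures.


Eff = 566.7320 / 702.2840 * 100
Eff = 80.70 %


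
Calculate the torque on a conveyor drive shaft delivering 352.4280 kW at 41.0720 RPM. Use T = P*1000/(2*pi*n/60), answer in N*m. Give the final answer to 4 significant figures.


omega = 2*pi*41.0720/60 = 4.30105 rad/s
T = 352.4280*1000 / 4.30105
T = 81940 N*m


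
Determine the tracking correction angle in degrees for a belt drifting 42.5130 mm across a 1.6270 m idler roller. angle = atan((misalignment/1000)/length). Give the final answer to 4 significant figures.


misalign_m = 42.5130 / 1000 = 0.042513 m
angle = atan(0.042513 / 1.6270)
angle = 1.497 deg


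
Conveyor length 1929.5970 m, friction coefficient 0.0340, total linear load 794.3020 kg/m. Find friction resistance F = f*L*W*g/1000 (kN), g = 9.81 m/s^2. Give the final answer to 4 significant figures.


F = 0.0340 * 1929.5970 * 794.3020 * 9.81 / 1000
F = 511.2 kN


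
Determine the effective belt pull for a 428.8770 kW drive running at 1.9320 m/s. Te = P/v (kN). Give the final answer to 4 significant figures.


Te = P / v = 428.8770 / 1.9320
Te = 222.0 kN


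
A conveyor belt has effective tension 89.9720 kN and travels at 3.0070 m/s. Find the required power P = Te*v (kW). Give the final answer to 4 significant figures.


P = Te * v = 89.9720 * 3.0070
P = 270.5 kW


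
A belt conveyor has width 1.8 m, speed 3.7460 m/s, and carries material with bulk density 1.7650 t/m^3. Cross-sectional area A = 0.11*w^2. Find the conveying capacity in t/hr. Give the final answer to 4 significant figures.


A = 0.11 * 1.8^2 = 0.3564 m^2
C = 0.3564 * 3.7460 * 1.7650 * 3600
C = 8483 t/hr


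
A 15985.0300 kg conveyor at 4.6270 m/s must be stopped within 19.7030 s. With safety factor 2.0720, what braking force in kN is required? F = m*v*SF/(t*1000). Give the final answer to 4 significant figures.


F = 15985.0300 * 4.6270 / 19.7030 * 2.0720 / 1000
F = 7.778 kN


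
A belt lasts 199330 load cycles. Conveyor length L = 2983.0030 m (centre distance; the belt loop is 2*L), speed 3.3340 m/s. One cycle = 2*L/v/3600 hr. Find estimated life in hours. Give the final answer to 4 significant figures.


cycle_time = 2 * 2983.0030 / 3.3340 / 3600 = 0.497068 hr
life = 199330 * 0.497068 = 99080 hours


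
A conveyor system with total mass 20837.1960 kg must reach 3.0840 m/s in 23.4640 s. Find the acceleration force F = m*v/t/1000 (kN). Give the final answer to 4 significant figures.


F = 20837.1960 * 3.0840 / 23.4640 / 1000
F = 2.739 kN


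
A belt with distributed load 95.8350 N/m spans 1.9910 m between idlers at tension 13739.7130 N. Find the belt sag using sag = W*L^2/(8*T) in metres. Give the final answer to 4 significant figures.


sag = 95.8350 * 1.9910^2 / (8 * 13739.7130)
sag = 0.003456 m


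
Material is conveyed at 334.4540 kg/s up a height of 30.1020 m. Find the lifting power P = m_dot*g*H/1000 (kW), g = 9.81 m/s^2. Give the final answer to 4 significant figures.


P = 334.4540 * 9.81 * 30.1020 / 1000
P = 98.76 kW
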